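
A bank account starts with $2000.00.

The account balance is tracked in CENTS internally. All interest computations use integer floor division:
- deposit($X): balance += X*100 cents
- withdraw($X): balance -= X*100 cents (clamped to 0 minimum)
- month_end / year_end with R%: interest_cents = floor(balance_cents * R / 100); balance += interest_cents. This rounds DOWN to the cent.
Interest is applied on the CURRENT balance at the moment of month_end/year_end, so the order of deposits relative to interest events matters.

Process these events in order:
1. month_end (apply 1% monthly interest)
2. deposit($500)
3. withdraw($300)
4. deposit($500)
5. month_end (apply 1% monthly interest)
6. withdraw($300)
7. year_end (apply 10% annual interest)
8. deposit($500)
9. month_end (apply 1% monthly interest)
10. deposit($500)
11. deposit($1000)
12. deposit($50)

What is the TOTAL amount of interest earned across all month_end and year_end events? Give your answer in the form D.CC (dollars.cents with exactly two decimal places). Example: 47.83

Answer: 323.83

Derivation:
After 1 (month_end (apply 1% monthly interest)): balance=$2020.00 total_interest=$20.00
After 2 (deposit($500)): balance=$2520.00 total_interest=$20.00
After 3 (withdraw($300)): balance=$2220.00 total_interest=$20.00
After 4 (deposit($500)): balance=$2720.00 total_interest=$20.00
After 5 (month_end (apply 1% monthly interest)): balance=$2747.20 total_interest=$47.20
After 6 (withdraw($300)): balance=$2447.20 total_interest=$47.20
After 7 (year_end (apply 10% annual interest)): balance=$2691.92 total_interest=$291.92
After 8 (deposit($500)): balance=$3191.92 total_interest=$291.92
After 9 (month_end (apply 1% monthly interest)): balance=$3223.83 total_interest=$323.83
After 10 (deposit($500)): balance=$3723.83 total_interest=$323.83
After 11 (deposit($1000)): balance=$4723.83 total_interest=$323.83
After 12 (deposit($50)): balance=$4773.83 total_interest=$323.83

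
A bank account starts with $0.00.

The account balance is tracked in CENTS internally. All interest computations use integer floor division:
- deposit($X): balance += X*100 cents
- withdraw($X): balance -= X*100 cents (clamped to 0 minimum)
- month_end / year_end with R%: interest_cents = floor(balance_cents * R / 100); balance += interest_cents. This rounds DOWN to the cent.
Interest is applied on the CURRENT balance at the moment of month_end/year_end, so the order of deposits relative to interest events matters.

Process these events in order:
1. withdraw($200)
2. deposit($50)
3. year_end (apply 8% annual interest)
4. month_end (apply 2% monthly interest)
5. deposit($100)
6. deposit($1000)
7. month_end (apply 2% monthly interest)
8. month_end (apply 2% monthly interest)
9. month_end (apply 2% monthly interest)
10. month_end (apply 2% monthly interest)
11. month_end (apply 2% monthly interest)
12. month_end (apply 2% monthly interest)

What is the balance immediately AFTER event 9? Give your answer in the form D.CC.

Answer: 1225.77

Derivation:
After 1 (withdraw($200)): balance=$0.00 total_interest=$0.00
After 2 (deposit($50)): balance=$50.00 total_interest=$0.00
After 3 (year_end (apply 8% annual interest)): balance=$54.00 total_interest=$4.00
After 4 (month_end (apply 2% monthly interest)): balance=$55.08 total_interest=$5.08
After 5 (deposit($100)): balance=$155.08 total_interest=$5.08
After 6 (deposit($1000)): balance=$1155.08 total_interest=$5.08
After 7 (month_end (apply 2% monthly interest)): balance=$1178.18 total_interest=$28.18
After 8 (month_end (apply 2% monthly interest)): balance=$1201.74 total_interest=$51.74
After 9 (month_end (apply 2% monthly interest)): balance=$1225.77 total_interest=$75.77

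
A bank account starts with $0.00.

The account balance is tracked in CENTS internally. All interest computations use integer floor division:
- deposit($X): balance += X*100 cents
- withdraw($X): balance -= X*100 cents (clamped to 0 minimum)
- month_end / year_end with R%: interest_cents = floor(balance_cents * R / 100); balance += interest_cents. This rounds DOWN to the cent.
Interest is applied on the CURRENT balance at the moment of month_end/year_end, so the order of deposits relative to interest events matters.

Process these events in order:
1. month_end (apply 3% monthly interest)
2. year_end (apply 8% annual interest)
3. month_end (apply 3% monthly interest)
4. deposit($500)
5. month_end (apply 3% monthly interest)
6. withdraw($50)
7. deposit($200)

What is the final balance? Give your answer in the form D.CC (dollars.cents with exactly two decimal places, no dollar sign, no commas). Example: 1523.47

After 1 (month_end (apply 3% monthly interest)): balance=$0.00 total_interest=$0.00
After 2 (year_end (apply 8% annual interest)): balance=$0.00 total_interest=$0.00
After 3 (month_end (apply 3% monthly interest)): balance=$0.00 total_interest=$0.00
After 4 (deposit($500)): balance=$500.00 total_interest=$0.00
After 5 (month_end (apply 3% monthly interest)): balance=$515.00 total_interest=$15.00
After 6 (withdraw($50)): balance=$465.00 total_interest=$15.00
After 7 (deposit($200)): balance=$665.00 total_interest=$15.00

Answer: 665.00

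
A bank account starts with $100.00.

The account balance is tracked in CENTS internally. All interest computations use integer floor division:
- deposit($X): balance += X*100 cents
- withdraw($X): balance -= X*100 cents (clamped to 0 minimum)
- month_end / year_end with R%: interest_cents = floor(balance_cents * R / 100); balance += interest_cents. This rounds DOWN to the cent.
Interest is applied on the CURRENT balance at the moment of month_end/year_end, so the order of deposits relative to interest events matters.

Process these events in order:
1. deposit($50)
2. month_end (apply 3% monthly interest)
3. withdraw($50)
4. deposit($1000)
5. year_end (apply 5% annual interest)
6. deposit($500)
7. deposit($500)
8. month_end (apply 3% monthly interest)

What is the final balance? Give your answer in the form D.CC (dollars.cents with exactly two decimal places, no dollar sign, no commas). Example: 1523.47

After 1 (deposit($50)): balance=$150.00 total_interest=$0.00
After 2 (month_end (apply 3% monthly interest)): balance=$154.50 total_interest=$4.50
After 3 (withdraw($50)): balance=$104.50 total_interest=$4.50
After 4 (deposit($1000)): balance=$1104.50 total_interest=$4.50
After 5 (year_end (apply 5% annual interest)): balance=$1159.72 total_interest=$59.72
After 6 (deposit($500)): balance=$1659.72 total_interest=$59.72
After 7 (deposit($500)): balance=$2159.72 total_interest=$59.72
After 8 (month_end (apply 3% monthly interest)): balance=$2224.51 total_interest=$124.51

Answer: 2224.51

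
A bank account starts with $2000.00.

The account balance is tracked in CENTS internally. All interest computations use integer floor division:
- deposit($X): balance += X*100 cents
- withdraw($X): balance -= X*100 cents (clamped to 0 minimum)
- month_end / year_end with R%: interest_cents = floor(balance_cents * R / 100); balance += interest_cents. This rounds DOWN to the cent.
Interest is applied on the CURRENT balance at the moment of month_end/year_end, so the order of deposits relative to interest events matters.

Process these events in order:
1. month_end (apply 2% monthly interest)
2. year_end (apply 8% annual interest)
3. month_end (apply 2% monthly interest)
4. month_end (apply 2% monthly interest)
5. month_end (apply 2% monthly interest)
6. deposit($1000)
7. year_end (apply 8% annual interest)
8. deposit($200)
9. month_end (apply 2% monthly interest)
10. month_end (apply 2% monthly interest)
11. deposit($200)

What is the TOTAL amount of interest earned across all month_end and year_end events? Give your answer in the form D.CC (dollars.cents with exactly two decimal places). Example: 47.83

Answer: 758.80

Derivation:
After 1 (month_end (apply 2% monthly interest)): balance=$2040.00 total_interest=$40.00
After 2 (year_end (apply 8% annual interest)): balance=$2203.20 total_interest=$203.20
After 3 (month_end (apply 2% monthly interest)): balance=$2247.26 total_interest=$247.26
After 4 (month_end (apply 2% monthly interest)): balance=$2292.20 total_interest=$292.20
After 5 (month_end (apply 2% monthly interest)): balance=$2338.04 total_interest=$338.04
After 6 (deposit($1000)): balance=$3338.04 total_interest=$338.04
After 7 (year_end (apply 8% annual interest)): balance=$3605.08 total_interest=$605.08
After 8 (deposit($200)): balance=$3805.08 total_interest=$605.08
After 9 (month_end (apply 2% monthly interest)): balance=$3881.18 total_interest=$681.18
After 10 (month_end (apply 2% monthly interest)): balance=$3958.80 total_interest=$758.80
After 11 (deposit($200)): balance=$4158.80 total_interest=$758.80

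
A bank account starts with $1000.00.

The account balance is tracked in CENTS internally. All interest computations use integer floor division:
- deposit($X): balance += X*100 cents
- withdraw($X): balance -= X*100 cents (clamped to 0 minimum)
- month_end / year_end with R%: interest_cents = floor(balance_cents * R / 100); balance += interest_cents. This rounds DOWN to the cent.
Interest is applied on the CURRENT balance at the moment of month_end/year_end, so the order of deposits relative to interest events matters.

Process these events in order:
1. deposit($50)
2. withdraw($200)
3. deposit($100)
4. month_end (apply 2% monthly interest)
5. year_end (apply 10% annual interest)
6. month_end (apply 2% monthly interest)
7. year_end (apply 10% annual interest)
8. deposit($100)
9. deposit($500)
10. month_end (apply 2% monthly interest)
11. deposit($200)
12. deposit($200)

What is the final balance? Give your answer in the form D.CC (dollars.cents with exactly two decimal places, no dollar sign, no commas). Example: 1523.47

After 1 (deposit($50)): balance=$1050.00 total_interest=$0.00
After 2 (withdraw($200)): balance=$850.00 total_interest=$0.00
After 3 (deposit($100)): balance=$950.00 total_interest=$0.00
After 4 (month_end (apply 2% monthly interest)): balance=$969.00 total_interest=$19.00
After 5 (year_end (apply 10% annual interest)): balance=$1065.90 total_interest=$115.90
After 6 (month_end (apply 2% monthly interest)): balance=$1087.21 total_interest=$137.21
After 7 (year_end (apply 10% annual interest)): balance=$1195.93 total_interest=$245.93
After 8 (deposit($100)): balance=$1295.93 total_interest=$245.93
After 9 (deposit($500)): balance=$1795.93 total_interest=$245.93
After 10 (month_end (apply 2% monthly interest)): balance=$1831.84 total_interest=$281.84
After 11 (deposit($200)): balance=$2031.84 total_interest=$281.84
After 12 (deposit($200)): balance=$2231.84 total_interest=$281.84

Answer: 2231.84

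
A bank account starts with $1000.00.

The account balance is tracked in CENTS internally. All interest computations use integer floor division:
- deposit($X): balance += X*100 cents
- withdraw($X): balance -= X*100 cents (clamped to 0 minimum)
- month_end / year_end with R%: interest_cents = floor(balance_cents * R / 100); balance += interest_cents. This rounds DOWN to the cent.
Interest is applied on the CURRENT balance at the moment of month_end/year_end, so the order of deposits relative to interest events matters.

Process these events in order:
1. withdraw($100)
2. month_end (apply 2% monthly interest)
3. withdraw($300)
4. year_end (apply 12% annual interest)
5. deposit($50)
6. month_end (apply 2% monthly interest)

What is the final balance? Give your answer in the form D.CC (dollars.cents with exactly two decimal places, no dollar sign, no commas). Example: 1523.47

After 1 (withdraw($100)): balance=$900.00 total_interest=$0.00
After 2 (month_end (apply 2% monthly interest)): balance=$918.00 total_interest=$18.00
After 3 (withdraw($300)): balance=$618.00 total_interest=$18.00
After 4 (year_end (apply 12% annual interest)): balance=$692.16 total_interest=$92.16
After 5 (deposit($50)): balance=$742.16 total_interest=$92.16
After 6 (month_end (apply 2% monthly interest)): balance=$757.00 total_interest=$107.00

Answer: 757.00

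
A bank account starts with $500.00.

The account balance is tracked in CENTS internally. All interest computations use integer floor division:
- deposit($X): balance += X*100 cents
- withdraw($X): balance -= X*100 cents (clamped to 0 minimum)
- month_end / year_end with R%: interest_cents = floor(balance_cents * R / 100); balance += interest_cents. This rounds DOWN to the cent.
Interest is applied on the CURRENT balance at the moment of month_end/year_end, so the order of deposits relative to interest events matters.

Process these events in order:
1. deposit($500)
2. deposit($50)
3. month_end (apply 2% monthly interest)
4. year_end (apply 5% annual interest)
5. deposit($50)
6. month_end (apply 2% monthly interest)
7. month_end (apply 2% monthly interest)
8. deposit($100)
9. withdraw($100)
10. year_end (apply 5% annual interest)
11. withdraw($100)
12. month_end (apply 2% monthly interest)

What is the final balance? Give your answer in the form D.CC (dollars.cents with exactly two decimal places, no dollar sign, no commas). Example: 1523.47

After 1 (deposit($500)): balance=$1000.00 total_interest=$0.00
After 2 (deposit($50)): balance=$1050.00 total_interest=$0.00
After 3 (month_end (apply 2% monthly interest)): balance=$1071.00 total_interest=$21.00
After 4 (year_end (apply 5% annual interest)): balance=$1124.55 total_interest=$74.55
After 5 (deposit($50)): balance=$1174.55 total_interest=$74.55
After 6 (month_end (apply 2% monthly interest)): balance=$1198.04 total_interest=$98.04
After 7 (month_end (apply 2% monthly interest)): balance=$1222.00 total_interest=$122.00
After 8 (deposit($100)): balance=$1322.00 total_interest=$122.00
After 9 (withdraw($100)): balance=$1222.00 total_interest=$122.00
After 10 (year_end (apply 5% annual interest)): balance=$1283.10 total_interest=$183.10
After 11 (withdraw($100)): balance=$1183.10 total_interest=$183.10
After 12 (month_end (apply 2% monthly interest)): balance=$1206.76 total_interest=$206.76

Answer: 1206.76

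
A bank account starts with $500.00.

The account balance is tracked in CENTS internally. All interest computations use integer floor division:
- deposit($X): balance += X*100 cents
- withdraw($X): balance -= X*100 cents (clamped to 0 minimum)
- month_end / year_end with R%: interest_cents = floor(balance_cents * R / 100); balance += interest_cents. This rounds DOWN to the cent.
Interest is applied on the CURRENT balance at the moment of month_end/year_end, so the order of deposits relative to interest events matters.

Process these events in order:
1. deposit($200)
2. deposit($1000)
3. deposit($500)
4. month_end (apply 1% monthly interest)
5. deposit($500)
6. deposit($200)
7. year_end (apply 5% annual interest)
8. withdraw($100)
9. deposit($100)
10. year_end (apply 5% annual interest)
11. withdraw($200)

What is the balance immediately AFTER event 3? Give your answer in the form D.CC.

After 1 (deposit($200)): balance=$700.00 total_interest=$0.00
After 2 (deposit($1000)): balance=$1700.00 total_interest=$0.00
After 3 (deposit($500)): balance=$2200.00 total_interest=$0.00

Answer: 2200.00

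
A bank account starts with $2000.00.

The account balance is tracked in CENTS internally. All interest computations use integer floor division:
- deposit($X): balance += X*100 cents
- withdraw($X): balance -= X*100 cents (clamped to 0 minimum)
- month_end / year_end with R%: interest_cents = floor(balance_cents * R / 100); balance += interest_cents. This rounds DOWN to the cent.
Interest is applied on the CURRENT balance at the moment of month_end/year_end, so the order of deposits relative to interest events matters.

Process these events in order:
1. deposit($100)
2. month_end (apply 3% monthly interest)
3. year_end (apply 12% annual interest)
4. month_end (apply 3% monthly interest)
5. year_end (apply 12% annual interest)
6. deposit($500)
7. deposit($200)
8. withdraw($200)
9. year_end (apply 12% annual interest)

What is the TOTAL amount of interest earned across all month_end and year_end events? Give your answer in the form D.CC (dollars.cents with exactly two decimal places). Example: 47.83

After 1 (deposit($100)): balance=$2100.00 total_interest=$0.00
After 2 (month_end (apply 3% monthly interest)): balance=$2163.00 total_interest=$63.00
After 3 (year_end (apply 12% annual interest)): balance=$2422.56 total_interest=$322.56
After 4 (month_end (apply 3% monthly interest)): balance=$2495.23 total_interest=$395.23
After 5 (year_end (apply 12% annual interest)): balance=$2794.65 total_interest=$694.65
After 6 (deposit($500)): balance=$3294.65 total_interest=$694.65
After 7 (deposit($200)): balance=$3494.65 total_interest=$694.65
After 8 (withdraw($200)): balance=$3294.65 total_interest=$694.65
After 9 (year_end (apply 12% annual interest)): balance=$3690.00 total_interest=$1090.00

Answer: 1090.00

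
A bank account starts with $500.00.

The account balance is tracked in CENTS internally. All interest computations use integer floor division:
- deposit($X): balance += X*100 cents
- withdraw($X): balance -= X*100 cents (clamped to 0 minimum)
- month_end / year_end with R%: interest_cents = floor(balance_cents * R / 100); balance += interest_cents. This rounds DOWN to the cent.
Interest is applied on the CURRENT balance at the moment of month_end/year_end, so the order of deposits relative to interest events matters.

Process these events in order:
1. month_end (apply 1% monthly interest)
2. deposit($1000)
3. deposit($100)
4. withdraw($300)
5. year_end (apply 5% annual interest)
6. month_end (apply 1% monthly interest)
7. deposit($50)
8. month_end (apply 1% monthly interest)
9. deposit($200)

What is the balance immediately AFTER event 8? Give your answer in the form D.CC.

Answer: 1448.28

Derivation:
After 1 (month_end (apply 1% monthly interest)): balance=$505.00 total_interest=$5.00
After 2 (deposit($1000)): balance=$1505.00 total_interest=$5.00
After 3 (deposit($100)): balance=$1605.00 total_interest=$5.00
After 4 (withdraw($300)): balance=$1305.00 total_interest=$5.00
After 5 (year_end (apply 5% annual interest)): balance=$1370.25 total_interest=$70.25
After 6 (month_end (apply 1% monthly interest)): balance=$1383.95 total_interest=$83.95
After 7 (deposit($50)): balance=$1433.95 total_interest=$83.95
After 8 (month_end (apply 1% monthly interest)): balance=$1448.28 total_interest=$98.28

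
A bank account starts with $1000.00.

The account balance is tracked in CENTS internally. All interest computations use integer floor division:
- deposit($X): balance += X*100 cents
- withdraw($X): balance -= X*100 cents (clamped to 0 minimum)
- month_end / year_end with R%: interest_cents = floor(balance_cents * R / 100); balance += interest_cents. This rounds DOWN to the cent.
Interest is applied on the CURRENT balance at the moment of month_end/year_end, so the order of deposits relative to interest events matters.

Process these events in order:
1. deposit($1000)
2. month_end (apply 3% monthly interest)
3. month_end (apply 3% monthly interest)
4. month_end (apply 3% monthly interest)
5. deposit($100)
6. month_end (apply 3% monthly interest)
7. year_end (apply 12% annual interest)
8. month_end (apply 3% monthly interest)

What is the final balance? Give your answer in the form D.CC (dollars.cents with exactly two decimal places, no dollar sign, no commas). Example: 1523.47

After 1 (deposit($1000)): balance=$2000.00 total_interest=$0.00
After 2 (month_end (apply 3% monthly interest)): balance=$2060.00 total_interest=$60.00
After 3 (month_end (apply 3% monthly interest)): balance=$2121.80 total_interest=$121.80
After 4 (month_end (apply 3% monthly interest)): balance=$2185.45 total_interest=$185.45
After 5 (deposit($100)): balance=$2285.45 total_interest=$185.45
After 6 (month_end (apply 3% monthly interest)): balance=$2354.01 total_interest=$254.01
After 7 (year_end (apply 12% annual interest)): balance=$2636.49 total_interest=$536.49
After 8 (month_end (apply 3% monthly interest)): balance=$2715.58 total_interest=$615.58

Answer: 2715.58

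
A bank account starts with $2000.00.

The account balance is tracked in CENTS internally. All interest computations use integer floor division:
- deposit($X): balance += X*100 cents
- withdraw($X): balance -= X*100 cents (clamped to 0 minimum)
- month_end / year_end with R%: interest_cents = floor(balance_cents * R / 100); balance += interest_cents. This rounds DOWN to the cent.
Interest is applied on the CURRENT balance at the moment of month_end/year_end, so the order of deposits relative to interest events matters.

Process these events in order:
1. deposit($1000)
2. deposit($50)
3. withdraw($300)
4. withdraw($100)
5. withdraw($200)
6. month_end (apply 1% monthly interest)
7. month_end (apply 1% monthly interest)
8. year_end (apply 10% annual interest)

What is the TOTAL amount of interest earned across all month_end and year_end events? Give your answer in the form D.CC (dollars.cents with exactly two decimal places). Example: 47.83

After 1 (deposit($1000)): balance=$3000.00 total_interest=$0.00
After 2 (deposit($50)): balance=$3050.00 total_interest=$0.00
After 3 (withdraw($300)): balance=$2750.00 total_interest=$0.00
After 4 (withdraw($100)): balance=$2650.00 total_interest=$0.00
After 5 (withdraw($200)): balance=$2450.00 total_interest=$0.00
After 6 (month_end (apply 1% monthly interest)): balance=$2474.50 total_interest=$24.50
After 7 (month_end (apply 1% monthly interest)): balance=$2499.24 total_interest=$49.24
After 8 (year_end (apply 10% annual interest)): balance=$2749.16 total_interest=$299.16

Answer: 299.16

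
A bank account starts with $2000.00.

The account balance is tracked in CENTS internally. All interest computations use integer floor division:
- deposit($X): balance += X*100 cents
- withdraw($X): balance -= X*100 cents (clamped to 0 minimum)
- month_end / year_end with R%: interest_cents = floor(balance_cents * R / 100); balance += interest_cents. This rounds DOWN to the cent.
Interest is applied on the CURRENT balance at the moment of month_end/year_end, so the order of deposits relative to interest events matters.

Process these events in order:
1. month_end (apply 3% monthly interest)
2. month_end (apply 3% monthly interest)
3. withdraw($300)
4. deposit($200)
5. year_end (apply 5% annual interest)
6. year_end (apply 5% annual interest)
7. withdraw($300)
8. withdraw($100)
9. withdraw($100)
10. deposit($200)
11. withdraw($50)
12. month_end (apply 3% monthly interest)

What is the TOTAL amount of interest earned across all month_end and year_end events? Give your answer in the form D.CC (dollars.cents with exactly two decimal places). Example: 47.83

After 1 (month_end (apply 3% monthly interest)): balance=$2060.00 total_interest=$60.00
After 2 (month_end (apply 3% monthly interest)): balance=$2121.80 total_interest=$121.80
After 3 (withdraw($300)): balance=$1821.80 total_interest=$121.80
After 4 (deposit($200)): balance=$2021.80 total_interest=$121.80
After 5 (year_end (apply 5% annual interest)): balance=$2122.89 total_interest=$222.89
After 6 (year_end (apply 5% annual interest)): balance=$2229.03 total_interest=$329.03
After 7 (withdraw($300)): balance=$1929.03 total_interest=$329.03
After 8 (withdraw($100)): balance=$1829.03 total_interest=$329.03
After 9 (withdraw($100)): balance=$1729.03 total_interest=$329.03
After 10 (deposit($200)): balance=$1929.03 total_interest=$329.03
After 11 (withdraw($50)): balance=$1879.03 total_interest=$329.03
After 12 (month_end (apply 3% monthly interest)): balance=$1935.40 total_interest=$385.40

Answer: 385.40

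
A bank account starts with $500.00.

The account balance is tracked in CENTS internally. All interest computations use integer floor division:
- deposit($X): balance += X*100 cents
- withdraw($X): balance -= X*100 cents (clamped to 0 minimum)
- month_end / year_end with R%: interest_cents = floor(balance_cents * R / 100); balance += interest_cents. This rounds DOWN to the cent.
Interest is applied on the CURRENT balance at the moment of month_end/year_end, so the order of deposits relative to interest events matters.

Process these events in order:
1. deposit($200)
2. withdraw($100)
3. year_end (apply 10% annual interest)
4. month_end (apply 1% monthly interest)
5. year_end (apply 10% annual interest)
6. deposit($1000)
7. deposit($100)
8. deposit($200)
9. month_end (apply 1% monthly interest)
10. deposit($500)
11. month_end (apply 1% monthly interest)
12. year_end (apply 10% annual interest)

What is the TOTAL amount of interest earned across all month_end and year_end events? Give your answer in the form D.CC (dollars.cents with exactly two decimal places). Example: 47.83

Answer: 437.03

Derivation:
After 1 (deposit($200)): balance=$700.00 total_interest=$0.00
After 2 (withdraw($100)): balance=$600.00 total_interest=$0.00
After 3 (year_end (apply 10% annual interest)): balance=$660.00 total_interest=$60.00
After 4 (month_end (apply 1% monthly interest)): balance=$666.60 total_interest=$66.60
After 5 (year_end (apply 10% annual interest)): balance=$733.26 total_interest=$133.26
After 6 (deposit($1000)): balance=$1733.26 total_interest=$133.26
After 7 (deposit($100)): balance=$1833.26 total_interest=$133.26
After 8 (deposit($200)): balance=$2033.26 total_interest=$133.26
After 9 (month_end (apply 1% monthly interest)): balance=$2053.59 total_interest=$153.59
After 10 (deposit($500)): balance=$2553.59 total_interest=$153.59
After 11 (month_end (apply 1% monthly interest)): balance=$2579.12 total_interest=$179.12
After 12 (year_end (apply 10% annual interest)): balance=$2837.03 total_interest=$437.03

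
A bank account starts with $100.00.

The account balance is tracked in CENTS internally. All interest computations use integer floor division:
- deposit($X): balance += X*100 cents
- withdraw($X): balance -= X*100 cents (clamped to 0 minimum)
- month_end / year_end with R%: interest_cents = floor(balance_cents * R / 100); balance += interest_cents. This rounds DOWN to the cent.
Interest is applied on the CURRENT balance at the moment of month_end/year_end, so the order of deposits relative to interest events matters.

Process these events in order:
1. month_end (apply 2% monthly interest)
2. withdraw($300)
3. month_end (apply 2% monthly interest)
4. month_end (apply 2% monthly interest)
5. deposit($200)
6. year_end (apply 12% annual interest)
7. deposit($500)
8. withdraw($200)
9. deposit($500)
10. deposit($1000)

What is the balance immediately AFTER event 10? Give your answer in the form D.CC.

Answer: 2024.00

Derivation:
After 1 (month_end (apply 2% monthly interest)): balance=$102.00 total_interest=$2.00
After 2 (withdraw($300)): balance=$0.00 total_interest=$2.00
After 3 (month_end (apply 2% monthly interest)): balance=$0.00 total_interest=$2.00
After 4 (month_end (apply 2% monthly interest)): balance=$0.00 total_interest=$2.00
After 5 (deposit($200)): balance=$200.00 total_interest=$2.00
After 6 (year_end (apply 12% annual interest)): balance=$224.00 total_interest=$26.00
After 7 (deposit($500)): balance=$724.00 total_interest=$26.00
After 8 (withdraw($200)): balance=$524.00 total_interest=$26.00
After 9 (deposit($500)): balance=$1024.00 total_interest=$26.00
After 10 (deposit($1000)): balance=$2024.00 total_interest=$26.00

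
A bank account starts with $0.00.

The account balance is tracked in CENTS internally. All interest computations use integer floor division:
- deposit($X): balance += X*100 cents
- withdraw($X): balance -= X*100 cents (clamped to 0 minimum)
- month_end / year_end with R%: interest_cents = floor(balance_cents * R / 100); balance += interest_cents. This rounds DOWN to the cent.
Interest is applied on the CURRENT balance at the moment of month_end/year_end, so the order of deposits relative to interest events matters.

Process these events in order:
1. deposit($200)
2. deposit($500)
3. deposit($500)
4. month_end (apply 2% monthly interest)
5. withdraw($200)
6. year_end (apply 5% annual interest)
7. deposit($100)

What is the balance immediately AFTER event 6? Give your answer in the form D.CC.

After 1 (deposit($200)): balance=$200.00 total_interest=$0.00
After 2 (deposit($500)): balance=$700.00 total_interest=$0.00
After 3 (deposit($500)): balance=$1200.00 total_interest=$0.00
After 4 (month_end (apply 2% monthly interest)): balance=$1224.00 total_interest=$24.00
After 5 (withdraw($200)): balance=$1024.00 total_interest=$24.00
After 6 (year_end (apply 5% annual interest)): balance=$1075.20 total_interest=$75.20

Answer: 1075.20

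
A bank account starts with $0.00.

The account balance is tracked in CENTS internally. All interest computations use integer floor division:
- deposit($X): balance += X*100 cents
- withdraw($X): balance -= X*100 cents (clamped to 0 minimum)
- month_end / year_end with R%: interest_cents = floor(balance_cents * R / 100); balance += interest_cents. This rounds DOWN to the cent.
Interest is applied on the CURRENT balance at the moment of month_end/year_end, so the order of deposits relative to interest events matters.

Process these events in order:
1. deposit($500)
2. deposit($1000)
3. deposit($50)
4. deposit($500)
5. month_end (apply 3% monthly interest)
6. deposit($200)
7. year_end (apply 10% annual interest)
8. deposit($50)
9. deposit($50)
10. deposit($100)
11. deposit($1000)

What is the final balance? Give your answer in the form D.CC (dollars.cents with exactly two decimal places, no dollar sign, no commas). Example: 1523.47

After 1 (deposit($500)): balance=$500.00 total_interest=$0.00
After 2 (deposit($1000)): balance=$1500.00 total_interest=$0.00
After 3 (deposit($50)): balance=$1550.00 total_interest=$0.00
After 4 (deposit($500)): balance=$2050.00 total_interest=$0.00
After 5 (month_end (apply 3% monthly interest)): balance=$2111.50 total_interest=$61.50
After 6 (deposit($200)): balance=$2311.50 total_interest=$61.50
After 7 (year_end (apply 10% annual interest)): balance=$2542.65 total_interest=$292.65
After 8 (deposit($50)): balance=$2592.65 total_interest=$292.65
After 9 (deposit($50)): balance=$2642.65 total_interest=$292.65
After 10 (deposit($100)): balance=$2742.65 total_interest=$292.65
After 11 (deposit($1000)): balance=$3742.65 total_interest=$292.65

Answer: 3742.65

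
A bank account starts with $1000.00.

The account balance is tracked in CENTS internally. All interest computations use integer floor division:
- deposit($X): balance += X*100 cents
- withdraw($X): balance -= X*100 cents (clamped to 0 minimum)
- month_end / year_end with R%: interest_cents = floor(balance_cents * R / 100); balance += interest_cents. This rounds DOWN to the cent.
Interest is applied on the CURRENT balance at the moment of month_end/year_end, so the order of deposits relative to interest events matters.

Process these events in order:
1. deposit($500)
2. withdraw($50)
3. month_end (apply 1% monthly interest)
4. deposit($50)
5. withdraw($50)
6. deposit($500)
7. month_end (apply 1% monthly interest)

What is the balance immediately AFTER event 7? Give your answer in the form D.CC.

After 1 (deposit($500)): balance=$1500.00 total_interest=$0.00
After 2 (withdraw($50)): balance=$1450.00 total_interest=$0.00
After 3 (month_end (apply 1% monthly interest)): balance=$1464.50 total_interest=$14.50
After 4 (deposit($50)): balance=$1514.50 total_interest=$14.50
After 5 (withdraw($50)): balance=$1464.50 total_interest=$14.50
After 6 (deposit($500)): balance=$1964.50 total_interest=$14.50
After 7 (month_end (apply 1% monthly interest)): balance=$1984.14 total_interest=$34.14

Answer: 1984.14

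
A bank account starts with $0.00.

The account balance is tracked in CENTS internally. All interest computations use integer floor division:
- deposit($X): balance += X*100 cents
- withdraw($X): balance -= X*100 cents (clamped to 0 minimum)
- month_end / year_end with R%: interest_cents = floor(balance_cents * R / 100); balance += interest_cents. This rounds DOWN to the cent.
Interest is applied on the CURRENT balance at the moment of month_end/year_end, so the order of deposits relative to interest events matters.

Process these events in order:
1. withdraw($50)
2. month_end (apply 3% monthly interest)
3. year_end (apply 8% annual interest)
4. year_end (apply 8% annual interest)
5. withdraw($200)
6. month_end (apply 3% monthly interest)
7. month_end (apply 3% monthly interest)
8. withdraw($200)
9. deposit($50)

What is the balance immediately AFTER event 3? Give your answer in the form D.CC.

After 1 (withdraw($50)): balance=$0.00 total_interest=$0.00
After 2 (month_end (apply 3% monthly interest)): balance=$0.00 total_interest=$0.00
After 3 (year_end (apply 8% annual interest)): balance=$0.00 total_interest=$0.00

Answer: 0.00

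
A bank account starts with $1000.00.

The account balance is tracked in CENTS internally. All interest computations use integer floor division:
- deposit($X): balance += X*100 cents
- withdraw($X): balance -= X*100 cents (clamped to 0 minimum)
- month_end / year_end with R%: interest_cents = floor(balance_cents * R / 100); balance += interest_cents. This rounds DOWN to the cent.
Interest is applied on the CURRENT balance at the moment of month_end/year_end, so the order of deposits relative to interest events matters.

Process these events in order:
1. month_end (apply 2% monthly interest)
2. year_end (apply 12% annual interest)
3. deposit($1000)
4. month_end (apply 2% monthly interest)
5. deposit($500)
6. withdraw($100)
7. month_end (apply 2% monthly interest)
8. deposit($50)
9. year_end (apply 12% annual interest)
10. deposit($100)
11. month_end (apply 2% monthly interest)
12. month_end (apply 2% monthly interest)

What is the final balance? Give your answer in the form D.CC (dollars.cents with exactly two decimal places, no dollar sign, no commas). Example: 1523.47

Answer: 3234.98

Derivation:
After 1 (month_end (apply 2% monthly interest)): balance=$1020.00 total_interest=$20.00
After 2 (year_end (apply 12% annual interest)): balance=$1142.40 total_interest=$142.40
After 3 (deposit($1000)): balance=$2142.40 total_interest=$142.40
After 4 (month_end (apply 2% monthly interest)): balance=$2185.24 total_interest=$185.24
After 5 (deposit($500)): balance=$2685.24 total_interest=$185.24
After 6 (withdraw($100)): balance=$2585.24 total_interest=$185.24
After 7 (month_end (apply 2% monthly interest)): balance=$2636.94 total_interest=$236.94
After 8 (deposit($50)): balance=$2686.94 total_interest=$236.94
After 9 (year_end (apply 12% annual interest)): balance=$3009.37 total_interest=$559.37
After 10 (deposit($100)): balance=$3109.37 total_interest=$559.37
After 11 (month_end (apply 2% monthly interest)): balance=$3171.55 total_interest=$621.55
After 12 (month_end (apply 2% monthly interest)): balance=$3234.98 total_interest=$684.98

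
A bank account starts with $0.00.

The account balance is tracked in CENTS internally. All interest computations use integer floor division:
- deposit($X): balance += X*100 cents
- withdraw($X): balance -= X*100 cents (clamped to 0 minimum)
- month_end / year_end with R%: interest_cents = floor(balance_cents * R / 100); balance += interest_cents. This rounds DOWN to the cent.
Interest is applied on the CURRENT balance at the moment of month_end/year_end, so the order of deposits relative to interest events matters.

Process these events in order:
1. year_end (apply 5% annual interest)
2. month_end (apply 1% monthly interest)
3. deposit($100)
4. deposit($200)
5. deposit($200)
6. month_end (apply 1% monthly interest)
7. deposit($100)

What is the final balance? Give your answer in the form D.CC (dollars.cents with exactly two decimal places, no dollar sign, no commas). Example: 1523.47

Answer: 605.00

Derivation:
After 1 (year_end (apply 5% annual interest)): balance=$0.00 total_interest=$0.00
After 2 (month_end (apply 1% monthly interest)): balance=$0.00 total_interest=$0.00
After 3 (deposit($100)): balance=$100.00 total_interest=$0.00
After 4 (deposit($200)): balance=$300.00 total_interest=$0.00
After 5 (deposit($200)): balance=$500.00 total_interest=$0.00
After 6 (month_end (apply 1% monthly interest)): balance=$505.00 total_interest=$5.00
After 7 (deposit($100)): balance=$605.00 total_interest=$5.00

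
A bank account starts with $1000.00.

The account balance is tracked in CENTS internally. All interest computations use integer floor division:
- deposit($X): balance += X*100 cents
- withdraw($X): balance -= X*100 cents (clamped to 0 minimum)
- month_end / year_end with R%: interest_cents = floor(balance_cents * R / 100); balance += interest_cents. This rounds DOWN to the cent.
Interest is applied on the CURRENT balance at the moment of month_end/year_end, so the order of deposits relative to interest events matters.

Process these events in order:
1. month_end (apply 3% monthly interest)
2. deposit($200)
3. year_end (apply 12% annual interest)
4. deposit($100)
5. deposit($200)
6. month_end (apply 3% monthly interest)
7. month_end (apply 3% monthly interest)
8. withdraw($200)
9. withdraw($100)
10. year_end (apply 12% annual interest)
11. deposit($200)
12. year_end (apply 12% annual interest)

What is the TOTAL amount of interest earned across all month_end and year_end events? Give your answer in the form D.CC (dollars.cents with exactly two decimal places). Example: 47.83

Answer: 680.19

Derivation:
After 1 (month_end (apply 3% monthly interest)): balance=$1030.00 total_interest=$30.00
After 2 (deposit($200)): balance=$1230.00 total_interest=$30.00
After 3 (year_end (apply 12% annual interest)): balance=$1377.60 total_interest=$177.60
After 4 (deposit($100)): balance=$1477.60 total_interest=$177.60
After 5 (deposit($200)): balance=$1677.60 total_interest=$177.60
After 6 (month_end (apply 3% monthly interest)): balance=$1727.92 total_interest=$227.92
After 7 (month_end (apply 3% monthly interest)): balance=$1779.75 total_interest=$279.75
After 8 (withdraw($200)): balance=$1579.75 total_interest=$279.75
After 9 (withdraw($100)): balance=$1479.75 total_interest=$279.75
After 10 (year_end (apply 12% annual interest)): balance=$1657.32 total_interest=$457.32
After 11 (deposit($200)): balance=$1857.32 total_interest=$457.32
After 12 (year_end (apply 12% annual interest)): balance=$2080.19 total_interest=$680.19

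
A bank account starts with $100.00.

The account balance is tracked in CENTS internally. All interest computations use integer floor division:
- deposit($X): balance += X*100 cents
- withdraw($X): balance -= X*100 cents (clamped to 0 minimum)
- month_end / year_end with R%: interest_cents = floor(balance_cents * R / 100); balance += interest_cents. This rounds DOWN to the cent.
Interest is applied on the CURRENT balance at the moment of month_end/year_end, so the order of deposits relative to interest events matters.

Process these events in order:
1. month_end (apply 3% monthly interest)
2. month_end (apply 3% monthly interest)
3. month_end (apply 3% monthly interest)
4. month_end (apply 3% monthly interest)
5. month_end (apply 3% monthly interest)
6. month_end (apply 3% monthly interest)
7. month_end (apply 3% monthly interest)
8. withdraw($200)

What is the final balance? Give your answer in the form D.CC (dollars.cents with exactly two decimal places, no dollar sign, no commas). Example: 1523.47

After 1 (month_end (apply 3% monthly interest)): balance=$103.00 total_interest=$3.00
After 2 (month_end (apply 3% monthly interest)): balance=$106.09 total_interest=$6.09
After 3 (month_end (apply 3% monthly interest)): balance=$109.27 total_interest=$9.27
After 4 (month_end (apply 3% monthly interest)): balance=$112.54 total_interest=$12.54
After 5 (month_end (apply 3% monthly interest)): balance=$115.91 total_interest=$15.91
After 6 (month_end (apply 3% monthly interest)): balance=$119.38 total_interest=$19.38
After 7 (month_end (apply 3% monthly interest)): balance=$122.96 total_interest=$22.96
After 8 (withdraw($200)): balance=$0.00 total_interest=$22.96

Answer: 0.00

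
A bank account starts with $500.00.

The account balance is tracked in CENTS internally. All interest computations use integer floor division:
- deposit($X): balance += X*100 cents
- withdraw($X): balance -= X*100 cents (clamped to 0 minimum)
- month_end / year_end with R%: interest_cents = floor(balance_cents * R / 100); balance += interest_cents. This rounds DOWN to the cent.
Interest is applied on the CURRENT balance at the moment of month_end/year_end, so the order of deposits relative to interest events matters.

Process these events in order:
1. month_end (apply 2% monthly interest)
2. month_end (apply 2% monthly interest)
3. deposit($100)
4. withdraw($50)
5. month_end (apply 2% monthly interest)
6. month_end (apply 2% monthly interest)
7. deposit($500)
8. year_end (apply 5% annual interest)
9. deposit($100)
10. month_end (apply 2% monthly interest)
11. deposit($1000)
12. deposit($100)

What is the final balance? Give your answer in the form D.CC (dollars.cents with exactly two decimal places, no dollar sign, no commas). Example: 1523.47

After 1 (month_end (apply 2% monthly interest)): balance=$510.00 total_interest=$10.00
After 2 (month_end (apply 2% monthly interest)): balance=$520.20 total_interest=$20.20
After 3 (deposit($100)): balance=$620.20 total_interest=$20.20
After 4 (withdraw($50)): balance=$570.20 total_interest=$20.20
After 5 (month_end (apply 2% monthly interest)): balance=$581.60 total_interest=$31.60
After 6 (month_end (apply 2% monthly interest)): balance=$593.23 total_interest=$43.23
After 7 (deposit($500)): balance=$1093.23 total_interest=$43.23
After 8 (year_end (apply 5% annual interest)): balance=$1147.89 total_interest=$97.89
After 9 (deposit($100)): balance=$1247.89 total_interest=$97.89
After 10 (month_end (apply 2% monthly interest)): balance=$1272.84 total_interest=$122.84
After 11 (deposit($1000)): balance=$2272.84 total_interest=$122.84
After 12 (deposit($100)): balance=$2372.84 total_interest=$122.84

Answer: 2372.84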